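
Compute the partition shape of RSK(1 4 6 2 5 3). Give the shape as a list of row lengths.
[3, 2, 1]

Row-insert each entry into an empty tableau.

After inserting 1: P = [[1]].
After inserting 4: P = [[1, 4]].
After inserting 6: P = [[1, 4, 6]].
After inserting 2: P = [[1, 2, 6], [4]].
After inserting 5: P = [[1, 2, 5], [4, 6]].
After inserting 3: P = [[1, 2, 3], [4, 5], [6]].

The final insertion tableau P = [[1, 2, 3], [4, 5], [6]] has shape [3, 2, 1].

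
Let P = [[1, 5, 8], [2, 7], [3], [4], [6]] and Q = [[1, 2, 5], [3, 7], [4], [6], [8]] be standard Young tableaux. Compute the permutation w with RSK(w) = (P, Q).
6 7 4 3 8 2 5 1

Reverse the RSK construction: for i from n down to 1, find the cell of Q containing i, remove the entry at that cell from P, and reverse-bump it up through P; the value ejected from row 1 is w(i).

Step i=8: Q has 8 at row 5, column 1; remove 6 from row 5 of P and reverse-bump: 6 enters row 4 and ejects 4; 4 enters row 3 and ejects 3; 3 enters row 2 and ejects 2; 2 enters row 1 and ejects 1. So w(8) = 1. P is now [[2, 5, 8], [3, 7], [4], [6]].
Step i=7: Q has 7 at row 2, column 2; remove 7 from row 2 of P and reverse-bump: 7 enters row 1 and ejects 5. So w(7) = 5. P is now [[2, 7, 8], [3], [4], [6]].
Step i=6: Q has 6 at row 4, column 1; remove 6 from row 4 of P and reverse-bump: 6 enters row 3 and ejects 4; 4 enters row 2 and ejects 3; 3 enters row 1 and ejects 2. So w(6) = 2. P is now [[3, 7, 8], [4], [6]].
Step i=5: Q has 5 at row 1, column 3; remove that cell from P, ejecting 8. So w(5) = 8. P is now [[3, 7], [4], [6]].
Step i=4: Q has 4 at row 3, column 1; remove 6 from row 3 of P and reverse-bump: 6 enters row 2 and ejects 4; 4 enters row 1 and ejects 3. So w(4) = 3. P is now [[4, 7], [6]].
Step i=3: Q has 3 at row 2, column 1; remove 6 from row 2 of P and reverse-bump: 6 enters row 1 and ejects 4. So w(3) = 4. P is now [[6, 7]].
Step i=2: Q has 2 at row 1, column 2; remove that cell from P, ejecting 7. So w(2) = 7. P is now [[6]].
Step i=1: Q has 1 at row 1, column 1; remove that cell from P, ejecting 6. So w(1) = 6. P is now [].

So w = 6 7 4 3 8 2 5 1.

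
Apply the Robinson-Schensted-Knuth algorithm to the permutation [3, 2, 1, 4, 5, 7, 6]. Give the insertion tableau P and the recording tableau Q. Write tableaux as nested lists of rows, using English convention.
P = [[1, 4, 5, 6], [2, 7], [3]], Q = [[1, 4, 5, 6], [2, 7], [3]]

Insert each entry of the permutation into P by Schensted row insertion, recording in Q the position of each new cell.

Insert 3: appended to row 1. P = [[3]], Q = [[1]].
Insert 2: 2 bumps 3 from row 1; 3 starts row 2. P = [[2], [3]], Q = [[1], [2]].
Insert 1: 1 bumps 2 from row 1; 2 bumps 3 from row 2; 3 starts row 3. P = [[1], [2], [3]], Q = [[1], [2], [3]].
Insert 4: appended to row 1. P = [[1, 4], [2], [3]], Q = [[1, 4], [2], [3]].
Insert 5: appended to row 1. P = [[1, 4, 5], [2], [3]], Q = [[1, 4, 5], [2], [3]].
Insert 7: appended to row 1. P = [[1, 4, 5, 7], [2], [3]], Q = [[1, 4, 5, 6], [2], [3]].
Insert 6: 6 bumps 7 from row 1; 7 appends to row 2. P = [[1, 4, 5, 6], [2, 7], [3]], Q = [[1, 4, 5, 6], [2, 7], [3]].

So P = [[1, 4, 5, 6], [2, 7], [3]], Q = [[1, 4, 5, 6], [2, 7], [3]].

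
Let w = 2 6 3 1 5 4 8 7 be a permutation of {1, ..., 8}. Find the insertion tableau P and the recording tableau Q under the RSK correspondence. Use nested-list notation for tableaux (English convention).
P = [[1, 3, 4, 7], [2, 5, 8], [6]], Q = [[1, 2, 5, 7], [3, 6, 8], [4]]

Insert each entry of the permutation into P by Schensted row insertion, recording in Q the position of each new cell.

Insert 2: appended to row 1. P = [[2]].
Insert 6: appended to row 1. P = [[2, 6]].
Insert 3: 3 bumps 6 from row 1; 6 starts row 2. P = [[2, 3], [6]].
Insert 1: 1 bumps 2 from row 1; 2 bumps 6 from row 2; 6 starts row 3. P = [[1, 3], [2], [6]].
Insert 5: appended to row 1. P = [[1, 3, 5], [2], [6]].
Insert 4: 4 bumps 5 from row 1; 5 appends to row 2. P = [[1, 3, 4], [2, 5], [6]].
Insert 8: appended to row 1. P = [[1, 3, 4, 8], [2, 5], [6]].
Insert 7: 7 bumps 8 from row 1; 8 appends to row 2. P = [[1, 3, 4, 7], [2, 5, 8], [6]].

So P = [[1, 3, 4, 7], [2, 5, 8], [6]], Q = [[1, 2, 5, 7], [3, 6, 8], [4]].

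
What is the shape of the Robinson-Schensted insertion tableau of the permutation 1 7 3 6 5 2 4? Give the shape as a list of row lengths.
[3, 2, 1, 1]

Row-insert each entry into an empty tableau.

After inserting 1: P = [[1]].
After inserting 7: P = [[1, 7]].
After inserting 3: P = [[1, 3], [7]].
After inserting 6: P = [[1, 3, 6], [7]].
After inserting 5: P = [[1, 3, 5], [6], [7]].
After inserting 2: P = [[1, 2, 5], [3], [6], [7]].
After inserting 4: P = [[1, 2, 4], [3, 5], [6], [7]].

The final insertion tableau P = [[1, 2, 4], [3, 5], [6], [7]] has shape [3, 2, 1, 1].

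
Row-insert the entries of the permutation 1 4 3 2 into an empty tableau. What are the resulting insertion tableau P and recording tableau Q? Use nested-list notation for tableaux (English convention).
P = [[1, 2], [3], [4]], Q = [[1, 2], [3], [4]]

Insert each entry of the permutation into P by Schensted row insertion, recording in Q the position of each new cell.

After inserting 1: P = [[1]].
After inserting 4: P = [[1, 4]].
After inserting 3: P = [[1, 3], [4]].
After inserting 2: P = [[1, 2], [3], [4]].

So P = [[1, 2], [3], [4]], Q = [[1, 2], [3], [4]].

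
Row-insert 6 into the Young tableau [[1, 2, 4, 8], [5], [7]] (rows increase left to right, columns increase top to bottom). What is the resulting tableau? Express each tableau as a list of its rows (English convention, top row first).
In row 1, 6 replaces 8 (the leftmost entry greater than 6); 8 is bumped to row 2. 8 is appended to row 2. The new tableau is [[1, 2, 4, 6], [5, 8], [7]].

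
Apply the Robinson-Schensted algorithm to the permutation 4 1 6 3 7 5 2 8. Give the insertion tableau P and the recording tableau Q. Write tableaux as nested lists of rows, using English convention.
Insert each entry of the permutation into P by Schensted row insertion, recording in Q the position of each new cell.

Insert 4: appended to row 1. P = [[4]], Q = [[1]].
Insert 1: 1 bumps 4 from row 1; 4 starts row 2. P = [[1], [4]], Q = [[1], [2]].
Insert 6: appended to row 1. P = [[1, 6], [4]], Q = [[1, 3], [2]].
Insert 3: 3 bumps 6 from row 1; 6 appends to row 2. P = [[1, 3], [4, 6]], Q = [[1, 3], [2, 4]].
Insert 7: appended to row 1. P = [[1, 3, 7], [4, 6]], Q = [[1, 3, 5], [2, 4]].
Insert 5: 5 bumps 7 from row 1; 7 appends to row 2. P = [[1, 3, 5], [4, 6, 7]], Q = [[1, 3, 5], [2, 4, 6]].
Insert 2: 2 bumps 3 from row 1; 3 bumps 4 from row 2; 4 starts row 3. P = [[1, 2, 5], [3, 6, 7], [4]], Q = [[1, 3, 5], [2, 4, 6], [7]].
Insert 8: appended to row 1. P = [[1, 2, 5, 8], [3, 6, 7], [4]], Q = [[1, 3, 5, 8], [2, 4, 6], [7]].

So P = [[1, 2, 5, 8], [3, 6, 7], [4]], Q = [[1, 3, 5, 8], [2, 4, 6], [7]].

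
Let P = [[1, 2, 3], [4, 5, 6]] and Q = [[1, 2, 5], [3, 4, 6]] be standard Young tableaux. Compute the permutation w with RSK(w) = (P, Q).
Reverse the RSK construction: for i from n down to 1, find the cell of Q containing i, remove the entry at that cell from P, and reverse-bump it up through P; the value ejected from row 1 is w(i).

Step i=6: Q has 6 at row 2, column 3; remove 6 from row 2 of P and reverse-bump: 6 enters row 1 and ejects 3. So w(6) = 3. P is now [[1, 2, 6], [4, 5]].
Step i=5: Q has 5 at row 1, column 3; remove that cell from P, ejecting 6. So w(5) = 6. P is now [[1, 2], [4, 5]].
Step i=4: Q has 4 at row 2, column 2; remove 5 from row 2 of P and reverse-bump: 5 enters row 1 and ejects 2. So w(4) = 2. P is now [[1, 5], [4]].
Step i=3: Q has 3 at row 2, column 1; remove 4 from row 2 of P and reverse-bump: 4 enters row 1 and ejects 1. So w(3) = 1. P is now [[4, 5]].
Step i=2: Q has 2 at row 1, column 2; remove that cell from P, ejecting 5. So w(2) = 5. P is now [[4]].
Step i=1: Q has 1 at row 1, column 1; remove that cell from P, ejecting 4. So w(1) = 4. P is now [].

So w = 4 5 1 2 6 3.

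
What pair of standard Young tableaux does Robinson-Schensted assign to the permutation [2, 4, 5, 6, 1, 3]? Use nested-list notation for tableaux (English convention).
Insert each entry of the permutation into P by Schensted row insertion, recording in Q the position of each new cell.

Insert 2: appended to row 1. P = [[2]], Q = [[1]].
Insert 4: appended to row 1. P = [[2, 4]], Q = [[1, 2]].
Insert 5: appended to row 1. P = [[2, 4, 5]], Q = [[1, 2, 3]].
Insert 6: appended to row 1. P = [[2, 4, 5, 6]], Q = [[1, 2, 3, 4]].
Insert 1: 1 bumps 2 from row 1; 2 starts row 2. P = [[1, 4, 5, 6], [2]], Q = [[1, 2, 3, 4], [5]].
Insert 3: 3 bumps 4 from row 1; 4 appends to row 2. P = [[1, 3, 5, 6], [2, 4]], Q = [[1, 2, 3, 4], [5, 6]].

So P = [[1, 3, 5, 6], [2, 4]], Q = [[1, 2, 3, 4], [5, 6]].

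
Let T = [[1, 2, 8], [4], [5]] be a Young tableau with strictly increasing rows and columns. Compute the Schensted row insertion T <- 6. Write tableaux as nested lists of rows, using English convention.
In row 1, 6 replaces 8 (the leftmost entry greater than 6); 8 is bumped to row 2. 8 is appended to row 2. The new tableau is [[1, 2, 6], [4, 8], [5]].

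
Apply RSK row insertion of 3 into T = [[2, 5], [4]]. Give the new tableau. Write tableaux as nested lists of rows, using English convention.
[[2, 3], [4, 5]]

In row 1, 3 replaces 5 (the leftmost entry greater than 3); 5 is bumped to row 2. 5 is appended to row 2. The new tableau is [[2, 3], [4, 5]].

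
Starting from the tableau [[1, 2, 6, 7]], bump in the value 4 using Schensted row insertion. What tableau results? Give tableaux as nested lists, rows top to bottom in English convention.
In row 1, 4 replaces 6 (the leftmost entry greater than 4); 6 is bumped to row 2. 6 starts a new row 2. The new tableau is [[1, 2, 4, 7], [6]].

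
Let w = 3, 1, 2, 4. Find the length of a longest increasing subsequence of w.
3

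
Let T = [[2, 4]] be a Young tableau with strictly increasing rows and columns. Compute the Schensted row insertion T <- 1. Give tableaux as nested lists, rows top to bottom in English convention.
[[1, 4], [2]]

In row 1, 1 replaces 2 (the leftmost entry greater than 1); 2 is bumped to row 2. 2 starts a new row 2. The new tableau is [[1, 4], [2]].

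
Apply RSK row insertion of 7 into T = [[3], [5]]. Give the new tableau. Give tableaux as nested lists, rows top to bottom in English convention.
7 is larger than every entry of row 1, so it is appended to row 1. The new tableau is [[3, 7], [5]].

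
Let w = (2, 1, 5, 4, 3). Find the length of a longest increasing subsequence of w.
2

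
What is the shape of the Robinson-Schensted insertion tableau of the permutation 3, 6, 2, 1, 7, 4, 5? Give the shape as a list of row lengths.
Row-insert each entry into an empty tableau.

After inserting 3: P = [[3]].
After inserting 6: P = [[3, 6]].
After inserting 2: P = [[2, 6], [3]].
After inserting 1: P = [[1, 6], [2], [3]].
After inserting 7: P = [[1, 6, 7], [2], [3]].
After inserting 4: P = [[1, 4, 7], [2, 6], [3]].
After inserting 5: P = [[1, 4, 5], [2, 6, 7], [3]].

The final insertion tableau P = [[1, 4, 5], [2, 6, 7], [3]] has shape [3, 3, 1].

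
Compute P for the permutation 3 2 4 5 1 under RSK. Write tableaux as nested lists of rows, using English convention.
After inserting 3: P = [[3]].
After inserting 2: P = [[2], [3]].
After inserting 4: P = [[2, 4], [3]].
After inserting 5: P = [[2, 4, 5], [3]].
After inserting 1: P = [[1, 4, 5], [2], [3]].

So P = [[1, 4, 5], [2], [3]].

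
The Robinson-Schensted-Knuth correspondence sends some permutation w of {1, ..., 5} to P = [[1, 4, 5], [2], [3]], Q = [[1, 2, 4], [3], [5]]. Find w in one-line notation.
Reverse RSK: for i = n, n-1, ..., 1, locate i in Q, remove the corresponding corner cell from P, and reverse-bump its entry up through P; the value ejected from row 1 is w(i).

So w = 3 4 2 5 1.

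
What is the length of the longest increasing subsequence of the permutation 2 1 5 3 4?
3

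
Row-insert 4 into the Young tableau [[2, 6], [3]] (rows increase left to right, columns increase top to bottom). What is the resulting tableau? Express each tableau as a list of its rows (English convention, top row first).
In row 1, 4 replaces 6 (the leftmost entry greater than 4); 6 is bumped to row 2. 6 is appended to row 2. The new tableau is [[2, 4], [3, 6]].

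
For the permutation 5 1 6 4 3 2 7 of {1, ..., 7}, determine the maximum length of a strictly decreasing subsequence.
4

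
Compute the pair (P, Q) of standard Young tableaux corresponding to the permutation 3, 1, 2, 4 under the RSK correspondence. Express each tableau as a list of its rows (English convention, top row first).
Insert each entry of the permutation into P by Schensted row insertion, recording in Q the position of each new cell.

After inserting 3: P = [[3]].
After inserting 1: P = [[1], [3]].
After inserting 2: P = [[1, 2], [3]].
After inserting 4: P = [[1, 2, 4], [3]].

So P = [[1, 2, 4], [3]], Q = [[1, 3, 4], [2]].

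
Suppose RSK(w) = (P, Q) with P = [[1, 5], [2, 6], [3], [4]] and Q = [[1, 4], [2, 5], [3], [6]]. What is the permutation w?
Reverse the RSK construction: for i from n down to 1, find the cell of Q containing i, remove the entry at that cell from P, and reverse-bump it up through P; the value ejected from row 1 is w(i).

Step i=6: Q has 6 at row 4, column 1; remove 4 from row 4 of P and reverse-bump: 4 enters row 3 and ejects 3; 3 enters row 2 and ejects 2; 2 enters row 1 and ejects 1. So w(6) = 1. P is now [[2, 5], [3, 6], [4]].
Step i=5: Q has 5 at row 2, column 2; remove 6 from row 2 of P and reverse-bump: 6 enters row 1 and ejects 5. So w(5) = 5. P is now [[2, 6], [3], [4]].
Step i=4: Q has 4 at row 1, column 2; remove that cell from P, ejecting 6. So w(4) = 6. P is now [[2], [3], [4]].
Step i=3: Q has 3 at row 3, column 1; remove 4 from row 3 of P and reverse-bump: 4 enters row 2 and ejects 3; 3 enters row 1 and ejects 2. So w(3) = 2. P is now [[3], [4]].
Step i=2: Q has 2 at row 2, column 1; remove 4 from row 2 of P and reverse-bump: 4 enters row 1 and ejects 3. So w(2) = 3. P is now [[4]].
Step i=1: Q has 1 at row 1, column 1; remove that cell from P, ejecting 4. So w(1) = 4. P is now [].

So w = 4 3 2 6 5 1.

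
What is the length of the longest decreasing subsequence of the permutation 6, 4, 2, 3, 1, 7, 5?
4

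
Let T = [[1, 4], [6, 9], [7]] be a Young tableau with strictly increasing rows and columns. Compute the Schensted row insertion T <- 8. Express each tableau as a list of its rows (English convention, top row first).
8 is larger than every entry of row 1, so it is appended to row 1. The new tableau is [[1, 4, 8], [6, 9], [7]].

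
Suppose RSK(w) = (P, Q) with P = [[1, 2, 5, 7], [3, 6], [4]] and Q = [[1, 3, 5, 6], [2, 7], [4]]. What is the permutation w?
4 1 3 2 6 7 5

Reverse the RSK construction: for i from n down to 1, find the cell of Q containing i, remove the entry at that cell from P, and reverse-bump it up through P; the value ejected from row 1 is w(i).

Step i=7: Q has 7 at row 2, column 2; remove 6 from row 2 of P and reverse-bump: 6 enters row 1 and ejects 5. So w(7) = 5. P is now [[1, 2, 6, 7], [3], [4]].
Step i=6: Q has 6 at row 1, column 4; remove that cell from P, ejecting 7. So w(6) = 7. P is now [[1, 2, 6], [3], [4]].
Step i=5: Q has 5 at row 1, column 3; remove that cell from P, ejecting 6. So w(5) = 6. P is now [[1, 2], [3], [4]].
Step i=4: Q has 4 at row 3, column 1; remove 4 from row 3 of P and reverse-bump: 4 enters row 2 and ejects 3; 3 enters row 1 and ejects 2. So w(4) = 2. P is now [[1, 3], [4]].
Step i=3: Q has 3 at row 1, column 2; remove that cell from P, ejecting 3. So w(3) = 3. P is now [[1], [4]].
Step i=2: Q has 2 at row 2, column 1; remove 4 from row 2 of P and reverse-bump: 4 enters row 1 and ejects 1. So w(2) = 1. P is now [[4]].
Step i=1: Q has 1 at row 1, column 1; remove that cell from P, ejecting 4. So w(1) = 4. P is now [].

So w = 4 1 3 2 6 7 5.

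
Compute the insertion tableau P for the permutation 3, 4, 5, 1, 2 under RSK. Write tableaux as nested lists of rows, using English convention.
P = [[1, 2, 5], [3, 4]]

Insert 3: appended to row 1. P = [[3]].
Insert 4: appended to row 1. P = [[3, 4]].
Insert 5: appended to row 1. P = [[3, 4, 5]].
Insert 1: 1 bumps 3 from row 1; 3 starts row 2. P = [[1, 4, 5], [3]].
Insert 2: 2 bumps 4 from row 1; 4 appends to row 2. P = [[1, 2, 5], [3, 4]].

So P = [[1, 2, 5], [3, 4]].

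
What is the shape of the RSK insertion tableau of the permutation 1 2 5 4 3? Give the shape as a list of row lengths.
Row-insert each entry into an empty tableau.

After inserting 1: P = [[1]].
After inserting 2: P = [[1, 2]].
After inserting 5: P = [[1, 2, 5]].
After inserting 4: P = [[1, 2, 4], [5]].
After inserting 3: P = [[1, 2, 3], [4], [5]].

The final insertion tableau P = [[1, 2, 3], [4], [5]] has shape [3, 1, 1].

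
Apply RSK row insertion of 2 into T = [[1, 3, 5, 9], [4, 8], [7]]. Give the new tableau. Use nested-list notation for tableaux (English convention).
In row 1, 2 replaces 3 (the leftmost entry greater than 2); 3 is bumped to row 2. In row 2, 3 replaces 4 (the leftmost entry greater than 3); 4 is bumped to row 3. In row 3, 4 replaces 7 (the leftmost entry greater than 4); 7 is bumped to row 4. 7 starts a new row 4. The new tableau is [[1, 2, 5, 9], [3, 8], [4], [7]].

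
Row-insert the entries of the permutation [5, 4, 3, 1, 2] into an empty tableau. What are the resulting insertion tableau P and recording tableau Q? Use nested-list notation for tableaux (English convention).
Insert each entry of the permutation into P by Schensted row insertion, recording in Q the position of each new cell.

Insert 5: appended to row 1. P = [[5]], Q = [[1]].
Insert 4: 4 bumps 5 from row 1; 5 starts row 2. P = [[4], [5]], Q = [[1], [2]].
Insert 3: 3 bumps 4 from row 1; 4 bumps 5 from row 2; 5 starts row 3. P = [[3], [4], [5]], Q = [[1], [2], [3]].
Insert 1: 1 bumps 3 from row 1; 3 bumps 4 from row 2; 4 bumps 5 from row 3; 5 starts row 4. P = [[1], [3], [4], [5]], Q = [[1], [2], [3], [4]].
Insert 2: appended to row 1. P = [[1, 2], [3], [4], [5]], Q = [[1, 5], [2], [3], [4]].

So P = [[1, 2], [3], [4], [5]], Q = [[1, 5], [2], [3], [4]].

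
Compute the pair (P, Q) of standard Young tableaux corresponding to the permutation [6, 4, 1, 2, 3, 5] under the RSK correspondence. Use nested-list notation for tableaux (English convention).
P = [[1, 2, 3, 5], [4], [6]], Q = [[1, 4, 5, 6], [2], [3]]

Insert each entry of the permutation into P by Schensted row insertion, recording in Q the position of each new cell.

After inserting 6: P = [[6]].
After inserting 4: P = [[4], [6]].
After inserting 1: P = [[1], [4], [6]].
After inserting 2: P = [[1, 2], [4], [6]].
After inserting 3: P = [[1, 2, 3], [4], [6]].
After inserting 5: P = [[1, 2, 3, 5], [4], [6]].

So P = [[1, 2, 3, 5], [4], [6]], Q = [[1, 4, 5, 6], [2], [3]].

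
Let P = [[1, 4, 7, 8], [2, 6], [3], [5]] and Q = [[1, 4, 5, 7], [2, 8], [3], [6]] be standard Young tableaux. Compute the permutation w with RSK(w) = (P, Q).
Reverse the RSK construction: for i from n down to 1, find the cell of Q containing i, remove the entry at that cell from P, and reverse-bump it up through P; the value ejected from row 1 is w(i).

Step i=8: Q has 8 at row 2, column 2; remove 6 from row 2 of P and reverse-bump: 6 enters row 1 and ejects 4. So w(8) = 4. P is now [[1, 6, 7, 8], [2], [3], [5]].
Step i=7: Q has 7 at row 1, column 4; remove that cell from P, ejecting 8. So w(7) = 8. P is now [[1, 6, 7], [2], [3], [5]].
Step i=6: Q has 6 at row 4, column 1; remove 5 from row 4 of P and reverse-bump: 5 enters row 3 and ejects 3; 3 enters row 2 and ejects 2; 2 enters row 1 and ejects 1. So w(6) = 1. P is now [[2, 6, 7], [3], [5]].
Step i=5: Q has 5 at row 1, column 3; remove that cell from P, ejecting 7. So w(5) = 7. P is now [[2, 6], [3], [5]].
Step i=4: Q has 4 at row 1, column 2; remove that cell from P, ejecting 6. So w(4) = 6. P is now [[2], [3], [5]].
Step i=3: Q has 3 at row 3, column 1; remove 5 from row 3 of P and reverse-bump: 5 enters row 2 and ejects 3; 3 enters row 1 and ejects 2. So w(3) = 2. P is now [[3], [5]].
Step i=2: Q has 2 at row 2, column 1; remove 5 from row 2 of P and reverse-bump: 5 enters row 1 and ejects 3. So w(2) = 3. P is now [[5]].
Step i=1: Q has 1 at row 1, column 1; remove that cell from P, ejecting 5. So w(1) = 5. P is now [].

So w = 5 3 2 6 7 1 8 4.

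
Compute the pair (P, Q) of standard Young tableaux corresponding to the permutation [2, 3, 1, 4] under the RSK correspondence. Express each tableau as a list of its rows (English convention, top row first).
Insert each entry of the permutation into P by Schensted row insertion, recording in Q the position of each new cell.

After inserting 2: P = [[2]].
After inserting 3: P = [[2, 3]].
After inserting 1: P = [[1, 3], [2]].
After inserting 4: P = [[1, 3, 4], [2]].

So P = [[1, 3, 4], [2]], Q = [[1, 2, 4], [3]].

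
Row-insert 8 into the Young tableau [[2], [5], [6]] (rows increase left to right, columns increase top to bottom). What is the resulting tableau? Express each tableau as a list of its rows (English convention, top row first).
8 is larger than every entry of row 1, so it is appended to row 1. The new tableau is [[2, 8], [5], [6]].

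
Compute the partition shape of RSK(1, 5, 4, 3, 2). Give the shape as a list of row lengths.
[2, 1, 1, 1]

Row-insert each entry into an empty tableau.

After inserting 1: P = [[1]].
After inserting 5: P = [[1, 5]].
After inserting 4: P = [[1, 4], [5]].
After inserting 3: P = [[1, 3], [4], [5]].
After inserting 2: P = [[1, 2], [3], [4], [5]].

The final insertion tableau P = [[1, 2], [3], [4], [5]] has shape [2, 1, 1, 1].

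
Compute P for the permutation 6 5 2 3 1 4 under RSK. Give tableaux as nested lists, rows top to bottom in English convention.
Insert 6: appended to row 1. P = [[6]].
Insert 5: 5 bumps 6 from row 1; 6 starts row 2. P = [[5], [6]].
Insert 2: 2 bumps 5 from row 1; 5 bumps 6 from row 2; 6 starts row 3. P = [[2], [5], [6]].
Insert 3: appended to row 1. P = [[2, 3], [5], [6]].
Insert 1: 1 bumps 2 from row 1; 2 bumps 5 from row 2; 5 bumps 6 from row 3; 6 starts row 4. P = [[1, 3], [2], [5], [6]].
Insert 4: appended to row 1. P = [[1, 3, 4], [2], [5], [6]].

So P = [[1, 3, 4], [2], [5], [6]].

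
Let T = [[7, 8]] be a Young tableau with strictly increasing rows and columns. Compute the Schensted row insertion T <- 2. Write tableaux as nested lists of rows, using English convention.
In row 1, 2 replaces 7 (the leftmost entry greater than 2); 7 is bumped to row 2. 7 starts a new row 2. The new tableau is [[2, 8], [7]].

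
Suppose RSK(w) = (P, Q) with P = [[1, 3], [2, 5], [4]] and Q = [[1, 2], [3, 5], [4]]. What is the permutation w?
Reverse the RSK construction: for i from n down to 1, find the cell of Q containing i, remove the entry at that cell from P, and reverse-bump it up through P; the value ejected from row 1 is w(i).

Step i=5: Q has 5 at row 2, column 2; remove 5 from row 2 of P and reverse-bump: 5 enters row 1 and ejects 3. So w(5) = 3. P is now [[1, 5], [2], [4]].
Step i=4: Q has 4 at row 3, column 1; remove 4 from row 3 of P and reverse-bump: 4 enters row 2 and ejects 2; 2 enters row 1 and ejects 1. So w(4) = 1. P is now [[2, 5], [4]].
Step i=3: Q has 3 at row 2, column 1; remove 4 from row 2 of P and reverse-bump: 4 enters row 1 and ejects 2. So w(3) = 2. P is now [[4, 5]].
Step i=2: Q has 2 at row 1, column 2; remove that cell from P, ejecting 5. So w(2) = 5. P is now [[4]].
Step i=1: Q has 1 at row 1, column 1; remove that cell from P, ejecting 4. So w(1) = 4. P is now [].

So w = 4 5 2 1 3.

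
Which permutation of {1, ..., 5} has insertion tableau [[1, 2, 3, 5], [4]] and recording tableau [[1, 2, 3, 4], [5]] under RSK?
Reverse the RSK construction: for i from n down to 1, find the cell of Q containing i, remove the entry at that cell from P, and reverse-bump it up through P; the value ejected from row 1 is w(i).

Step i=5: Q has 5 at row 2, column 1; remove 4 from row 2 of P and reverse-bump: 4 enters row 1 and ejects 3. So w(5) = 3. P is now [[1, 2, 4, 5]].
Step i=4: Q has 4 at row 1, column 4; remove that cell from P, ejecting 5. So w(4) = 5. P is now [[1, 2, 4]].
Step i=3: Q has 3 at row 1, column 3; remove that cell from P, ejecting 4. So w(3) = 4. P is now [[1, 2]].
Step i=2: Q has 2 at row 1, column 2; remove that cell from P, ejecting 2. So w(2) = 2. P is now [[1]].
Step i=1: Q has 1 at row 1, column 1; remove that cell from P, ejecting 1. So w(1) = 1. P is now [].

So w = 1 2 4 5 3.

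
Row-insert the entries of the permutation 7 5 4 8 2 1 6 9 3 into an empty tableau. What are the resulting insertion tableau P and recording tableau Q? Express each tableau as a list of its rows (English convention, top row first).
Insert each entry of the permutation into P by Schensted row insertion, recording in Q the position of each new cell.

After inserting 7: P = [[7]].
After inserting 5: P = [[5], [7]].
After inserting 4: P = [[4], [5], [7]].
After inserting 8: P = [[4, 8], [5], [7]].
After inserting 2: P = [[2, 8], [4], [5], [7]].
After inserting 1: P = [[1, 8], [2], [4], [5], [7]].
After inserting 6: P = [[1, 6], [2, 8], [4], [5], [7]].
After inserting 9: P = [[1, 6, 9], [2, 8], [4], [5], [7]].
After inserting 3: P = [[1, 3, 9], [2, 6], [4, 8], [5], [7]].

So P = [[1, 3, 9], [2, 6], [4, 8], [5], [7]], Q = [[1, 4, 8], [2, 7], [3, 9], [5], [6]].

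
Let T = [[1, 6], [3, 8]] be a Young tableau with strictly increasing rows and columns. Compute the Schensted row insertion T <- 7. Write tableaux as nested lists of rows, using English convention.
[[1, 6, 7], [3, 8]]

7 is larger than every entry of row 1, so it is appended to row 1. The new tableau is [[1, 6, 7], [3, 8]].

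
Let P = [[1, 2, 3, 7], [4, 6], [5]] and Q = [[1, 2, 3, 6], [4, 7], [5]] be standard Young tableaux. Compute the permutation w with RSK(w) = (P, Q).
1 5 6 4 2 7 3

Reverse the RSK construction: for i from n down to 1, find the cell of Q containing i, remove the entry at that cell from P, and reverse-bump it up through P; the value ejected from row 1 is w(i).

Step i=7: Q has 7 at row 2, column 2; remove 6 from row 2 of P and reverse-bump: 6 enters row 1 and ejects 3. So w(7) = 3. P is now [[1, 2, 6, 7], [4], [5]].
Step i=6: Q has 6 at row 1, column 4; remove that cell from P, ejecting 7. So w(6) = 7. P is now [[1, 2, 6], [4], [5]].
Step i=5: Q has 5 at row 3, column 1; remove 5 from row 3 of P and reverse-bump: 5 enters row 2 and ejects 4; 4 enters row 1 and ejects 2. So w(5) = 2. P is now [[1, 4, 6], [5]].
Step i=4: Q has 4 at row 2, column 1; remove 5 from row 2 of P and reverse-bump: 5 enters row 1 and ejects 4. So w(4) = 4. P is now [[1, 5, 6]].
Step i=3: Q has 3 at row 1, column 3; remove that cell from P, ejecting 6. So w(3) = 6. P is now [[1, 5]].
Step i=2: Q has 2 at row 1, column 2; remove that cell from P, ejecting 5. So w(2) = 5. P is now [[1]].
Step i=1: Q has 1 at row 1, column 1; remove that cell from P, ejecting 1. So w(1) = 1. P is now [].

So w = 1 5 6 4 2 7 3.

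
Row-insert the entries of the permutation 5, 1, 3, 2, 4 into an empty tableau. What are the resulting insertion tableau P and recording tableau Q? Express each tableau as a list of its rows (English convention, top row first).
P = [[1, 2, 4], [3], [5]], Q = [[1, 3, 5], [2], [4]]

Insert each entry of the permutation into P by Schensted row insertion, recording in Q the position of each new cell.

Insert 5: appended to row 1. P = [[5]].
Insert 1: 1 bumps 5 from row 1; 5 starts row 2. P = [[1], [5]].
Insert 3: appended to row 1. P = [[1, 3], [5]].
Insert 2: 2 bumps 3 from row 1; 3 bumps 5 from row 2; 5 starts row 3. P = [[1, 2], [3], [5]].
Insert 4: appended to row 1. P = [[1, 2, 4], [3], [5]].

So P = [[1, 2, 4], [3], [5]], Q = [[1, 3, 5], [2], [4]].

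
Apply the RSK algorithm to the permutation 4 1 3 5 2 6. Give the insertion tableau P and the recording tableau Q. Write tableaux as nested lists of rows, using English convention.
Insert each entry of the permutation into P by Schensted row insertion, recording in Q the position of each new cell.

Insert 4: appended to row 1. P = [[4]].
Insert 1: 1 bumps 4 from row 1; 4 starts row 2. P = [[1], [4]].
Insert 3: appended to row 1. P = [[1, 3], [4]].
Insert 5: appended to row 1. P = [[1, 3, 5], [4]].
Insert 2: 2 bumps 3 from row 1; 3 bumps 4 from row 2; 4 starts row 3. P = [[1, 2, 5], [3], [4]].
Insert 6: appended to row 1. P = [[1, 2, 5, 6], [3], [4]].

So P = [[1, 2, 5, 6], [3], [4]], Q = [[1, 3, 4, 6], [2], [5]].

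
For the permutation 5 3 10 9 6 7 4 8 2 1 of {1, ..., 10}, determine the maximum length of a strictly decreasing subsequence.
6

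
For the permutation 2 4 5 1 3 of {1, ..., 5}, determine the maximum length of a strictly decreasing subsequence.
2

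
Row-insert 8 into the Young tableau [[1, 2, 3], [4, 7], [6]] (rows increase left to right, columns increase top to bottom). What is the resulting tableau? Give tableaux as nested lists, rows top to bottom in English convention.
8 is larger than every entry of row 1, so it is appended to row 1. The new tableau is [[1, 2, 3, 8], [4, 7], [6]].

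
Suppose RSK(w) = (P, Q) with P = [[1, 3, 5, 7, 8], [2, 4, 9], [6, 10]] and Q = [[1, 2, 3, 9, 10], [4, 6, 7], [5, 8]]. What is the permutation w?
Reverse the RSK construction: for i from n down to 1, find the cell of Q containing i, remove the entry at that cell from P, and reverse-bump it up through P; the value ejected from row 1 is w(i).

Step i=10: Q has 10 at row 1, column 5; remove that cell from P, ejecting 8. So w(10) = 8. P is now [[1, 3, 5, 7], [2, 4, 9], [6, 10]].
Step i=9: Q has 9 at row 1, column 4; remove that cell from P, ejecting 7. So w(9) = 7. P is now [[1, 3, 5], [2, 4, 9], [6, 10]].
Step i=8: Q has 8 at row 3, column 2; remove 10 from row 3 of P and reverse-bump: 10 enters row 2 and ejects 9; 9 enters row 1 and ejects 5. So w(8) = 5. P is now [[1, 3, 9], [2, 4, 10], [6]].
Step i=7: Q has 7 at row 2, column 3; remove 10 from row 2 of P and reverse-bump: 10 enters row 1 and ejects 9. So w(7) = 9. P is now [[1, 3, 10], [2, 4], [6]].
Step i=6: Q has 6 at row 2, column 2; remove 4 from row 2 of P and reverse-bump: 4 enters row 1 and ejects 3. So w(6) = 3. P is now [[1, 4, 10], [2], [6]].
Step i=5: Q has 5 at row 3, column 1; remove 6 from row 3 of P and reverse-bump: 6 enters row 2 and ejects 2; 2 enters row 1 and ejects 1. So w(5) = 1. P is now [[2, 4, 10], [6]].
Step i=4: Q has 4 at row 2, column 1; remove 6 from row 2 of P and reverse-bump: 6 enters row 1 and ejects 4. So w(4) = 4. P is now [[2, 6, 10]].
Step i=3: Q has 3 at row 1, column 3; remove that cell from P, ejecting 10. So w(3) = 10. P is now [[2, 6]].
Step i=2: Q has 2 at row 1, column 2; remove that cell from P, ejecting 6. So w(2) = 6. P is now [[2]].
Step i=1: Q has 1 at row 1, column 1; remove that cell from P, ejecting 2. So w(1) = 2. P is now [].

So w = 2 6 10 4 1 3 9 5 7 8.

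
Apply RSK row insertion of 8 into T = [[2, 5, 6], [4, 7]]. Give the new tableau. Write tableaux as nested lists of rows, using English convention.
8 is larger than every entry of row 1, so it is appended to row 1. The new tableau is [[2, 5, 6, 8], [4, 7]].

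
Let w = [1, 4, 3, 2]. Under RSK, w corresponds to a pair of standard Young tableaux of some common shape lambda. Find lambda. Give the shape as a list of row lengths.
[2, 1, 1]

Row-insert each entry into an empty tableau.

After inserting 1: P = [[1]].
After inserting 4: P = [[1, 4]].
After inserting 3: P = [[1, 3], [4]].
After inserting 2: P = [[1, 2], [3], [4]].

The final insertion tableau P = [[1, 2], [3], [4]] has shape [2, 1, 1].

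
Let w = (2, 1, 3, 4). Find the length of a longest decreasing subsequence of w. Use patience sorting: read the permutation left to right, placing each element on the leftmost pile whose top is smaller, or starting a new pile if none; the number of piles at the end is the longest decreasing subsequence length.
2: new pile. tops = [2]
1: new pile. tops = [2, 1]
3: onto pile 1 (replacing 2). tops = [3, 1]
4: onto pile 1 (replacing 3). tops = [4, 1]

2 piles, so the longest decreasing subsequence has length 2.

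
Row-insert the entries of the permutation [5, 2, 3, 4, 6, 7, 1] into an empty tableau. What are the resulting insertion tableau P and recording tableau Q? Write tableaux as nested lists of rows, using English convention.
Insert each entry of the permutation into P by Schensted row insertion, recording in Q the position of each new cell.

Insert 5: appended to row 1. P = [[5]].
Insert 2: 2 bumps 5 from row 1; 5 starts row 2. P = [[2], [5]].
Insert 3: appended to row 1. P = [[2, 3], [5]].
Insert 4: appended to row 1. P = [[2, 3, 4], [5]].
Insert 6: appended to row 1. P = [[2, 3, 4, 6], [5]].
Insert 7: appended to row 1. P = [[2, 3, 4, 6, 7], [5]].
Insert 1: 1 bumps 2 from row 1; 2 bumps 5 from row 2; 5 starts row 3. P = [[1, 3, 4, 6, 7], [2], [5]].

So P = [[1, 3, 4, 6, 7], [2], [5]], Q = [[1, 3, 4, 5, 6], [2], [7]].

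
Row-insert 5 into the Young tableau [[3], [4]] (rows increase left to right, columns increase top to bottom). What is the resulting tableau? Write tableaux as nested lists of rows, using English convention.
[[3, 5], [4]]

5 is larger than every entry of row 1, so it is appended to row 1. The new tableau is [[3, 5], [4]].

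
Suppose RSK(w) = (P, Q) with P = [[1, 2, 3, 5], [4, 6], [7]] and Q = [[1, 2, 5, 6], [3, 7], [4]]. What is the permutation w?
1 7 4 2 3 6 5

Reverse RSK: for i = n, n-1, ..., 1, locate i in Q, remove the corresponding corner cell from P, and reverse-bump its entry up through P; the value ejected from row 1 is w(i).

So w = 1 7 4 2 3 6 5.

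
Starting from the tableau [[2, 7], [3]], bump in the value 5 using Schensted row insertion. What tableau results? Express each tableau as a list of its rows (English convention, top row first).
[[2, 5], [3, 7]]

In row 1, 5 replaces 7 (the leftmost entry greater than 5); 7 is bumped to row 2. 7 is appended to row 2. The new tableau is [[2, 5], [3, 7]].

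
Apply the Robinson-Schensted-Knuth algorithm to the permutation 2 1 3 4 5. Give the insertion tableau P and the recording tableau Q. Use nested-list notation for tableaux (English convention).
P = [[1, 3, 4, 5], [2]], Q = [[1, 3, 4, 5], [2]]

Insert each entry of the permutation into P by Schensted row insertion, recording in Q the position of each new cell.

Insert 2: appended to row 1. P = [[2]].
Insert 1: 1 bumps 2 from row 1; 2 starts row 2. P = [[1], [2]].
Insert 3: appended to row 1. P = [[1, 3], [2]].
Insert 4: appended to row 1. P = [[1, 3, 4], [2]].
Insert 5: appended to row 1. P = [[1, 3, 4, 5], [2]].

So P = [[1, 3, 4, 5], [2]], Q = [[1, 3, 4, 5], [2]].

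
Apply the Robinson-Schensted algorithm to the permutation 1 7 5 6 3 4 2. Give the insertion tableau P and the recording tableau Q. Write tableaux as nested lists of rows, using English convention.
P = [[1, 2, 4], [3, 6], [5], [7]], Q = [[1, 2, 4], [3, 6], [5], [7]]

Insert each entry of the permutation into P by Schensted row insertion, recording in Q the position of each new cell.

Insert 1: appended to row 1. P = [[1]], Q = [[1]].
Insert 7: appended to row 1. P = [[1, 7]], Q = [[1, 2]].
Insert 5: 5 bumps 7 from row 1; 7 starts row 2. P = [[1, 5], [7]], Q = [[1, 2], [3]].
Insert 6: appended to row 1. P = [[1, 5, 6], [7]], Q = [[1, 2, 4], [3]].
Insert 3: 3 bumps 5 from row 1; 5 bumps 7 from row 2; 7 starts row 3. P = [[1, 3, 6], [5], [7]], Q = [[1, 2, 4], [3], [5]].
Insert 4: 4 bumps 6 from row 1; 6 appends to row 2. P = [[1, 3, 4], [5, 6], [7]], Q = [[1, 2, 4], [3, 6], [5]].
Insert 2: 2 bumps 3 from row 1; 3 bumps 5 from row 2; 5 bumps 7 from row 3; 7 starts row 4. P = [[1, 2, 4], [3, 6], [5], [7]], Q = [[1, 2, 4], [3, 6], [5], [7]].

So P = [[1, 2, 4], [3, 6], [5], [7]], Q = [[1, 2, 4], [3, 6], [5], [7]].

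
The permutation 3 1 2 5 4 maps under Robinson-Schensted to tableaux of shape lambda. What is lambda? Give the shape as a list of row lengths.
Row-insert each entry into an empty tableau.

After inserting 3: P = [[3]].
After inserting 1: P = [[1], [3]].
After inserting 2: P = [[1, 2], [3]].
After inserting 5: P = [[1, 2, 5], [3]].
After inserting 4: P = [[1, 2, 4], [3, 5]].

The final insertion tableau P = [[1, 2, 4], [3, 5]] has shape [3, 2].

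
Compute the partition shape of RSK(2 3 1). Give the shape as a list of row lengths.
Row-insert each entry into an empty tableau.

After inserting 2: P = [[2]].
After inserting 3: P = [[2, 3]].
After inserting 1: P = [[1, 3], [2]].

The final insertion tableau P = [[1, 3], [2]] has shape [2, 1].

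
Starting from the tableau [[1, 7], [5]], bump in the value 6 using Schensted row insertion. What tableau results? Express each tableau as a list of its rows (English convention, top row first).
In row 1, 6 replaces 7 (the leftmost entry greater than 6); 7 is bumped to row 2. 7 is appended to row 2. The new tableau is [[1, 6], [5, 7]].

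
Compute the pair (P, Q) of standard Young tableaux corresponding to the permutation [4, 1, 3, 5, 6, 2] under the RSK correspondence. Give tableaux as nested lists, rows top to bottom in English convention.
Insert each entry of the permutation into P by Schensted row insertion, recording in Q the position of each new cell.

Insert 4: appended to row 1. P = [[4]].
Insert 1: 1 bumps 4 from row 1; 4 starts row 2. P = [[1], [4]].
Insert 3: appended to row 1. P = [[1, 3], [4]].
Insert 5: appended to row 1. P = [[1, 3, 5], [4]].
Insert 6: appended to row 1. P = [[1, 3, 5, 6], [4]].
Insert 2: 2 bumps 3 from row 1; 3 bumps 4 from row 2; 4 starts row 3. P = [[1, 2, 5, 6], [3], [4]].

So P = [[1, 2, 5, 6], [3], [4]], Q = [[1, 3, 4, 5], [2], [6]].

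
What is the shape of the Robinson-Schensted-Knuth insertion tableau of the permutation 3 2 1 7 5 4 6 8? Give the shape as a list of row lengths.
[4, 2, 2]

Row-insert each entry into an empty tableau.

After inserting 3: P = [[3]].
After inserting 2: P = [[2], [3]].
After inserting 1: P = [[1], [2], [3]].
After inserting 7: P = [[1, 7], [2], [3]].
After inserting 5: P = [[1, 5], [2, 7], [3]].
After inserting 4: P = [[1, 4], [2, 5], [3, 7]].
After inserting 6: P = [[1, 4, 6], [2, 5], [3, 7]].
After inserting 8: P = [[1, 4, 6, 8], [2, 5], [3, 7]].

The final insertion tableau P = [[1, 4, 6, 8], [2, 5], [3, 7]] has shape [4, 2, 2].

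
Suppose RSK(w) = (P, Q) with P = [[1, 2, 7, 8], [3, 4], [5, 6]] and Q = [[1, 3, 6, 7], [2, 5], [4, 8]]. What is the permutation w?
5 3 6 1 4 7 8 2

Reverse RSK: for i = n, n-1, ..., 1, locate i in Q, remove the corresponding corner cell from P, and reverse-bump its entry up through P; the value ejected from row 1 is w(i).

So w = 5 3 6 1 4 7 8 2.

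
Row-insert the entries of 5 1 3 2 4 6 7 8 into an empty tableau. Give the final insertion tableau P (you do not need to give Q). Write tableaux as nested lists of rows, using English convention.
P = [[1, 2, 4, 6, 7, 8], [3], [5]]

Insert 5: appended to row 1. P = [[5]].
Insert 1: 1 bumps 5 from row 1; 5 starts row 2. P = [[1], [5]].
Insert 3: appended to row 1. P = [[1, 3], [5]].
Insert 2: 2 bumps 3 from row 1; 3 bumps 5 from row 2; 5 starts row 3. P = [[1, 2], [3], [5]].
Insert 4: appended to row 1. P = [[1, 2, 4], [3], [5]].
Insert 6: appended to row 1. P = [[1, 2, 4, 6], [3], [5]].
Insert 7: appended to row 1. P = [[1, 2, 4, 6, 7], [3], [5]].
Insert 8: appended to row 1. P = [[1, 2, 4, 6, 7, 8], [3], [5]].

So P = [[1, 2, 4, 6, 7, 8], [3], [5]].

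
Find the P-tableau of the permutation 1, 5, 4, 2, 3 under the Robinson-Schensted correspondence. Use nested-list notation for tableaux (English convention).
P = [[1, 2, 3], [4], [5]]

After inserting 1: P = [[1]].
After inserting 5: P = [[1, 5]].
After inserting 4: P = [[1, 4], [5]].
After inserting 2: P = [[1, 2], [4], [5]].
After inserting 3: P = [[1, 2, 3], [4], [5]].

So P = [[1, 2, 3], [4], [5]].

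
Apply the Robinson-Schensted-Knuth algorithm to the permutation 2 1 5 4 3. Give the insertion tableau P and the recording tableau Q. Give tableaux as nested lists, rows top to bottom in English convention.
P = [[1, 3], [2, 4], [5]], Q = [[1, 3], [2, 4], [5]]

Insert each entry of the permutation into P by Schensted row insertion, recording in Q the position of each new cell.

Insert 2: appended to row 1. P = [[2]].
Insert 1: 1 bumps 2 from row 1; 2 starts row 2. P = [[1], [2]].
Insert 5: appended to row 1. P = [[1, 5], [2]].
Insert 4: 4 bumps 5 from row 1; 5 appends to row 2. P = [[1, 4], [2, 5]].
Insert 3: 3 bumps 4 from row 1; 4 bumps 5 from row 2; 5 starts row 3. P = [[1, 3], [2, 4], [5]].

So P = [[1, 3], [2, 4], [5]], Q = [[1, 3], [2, 4], [5]].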